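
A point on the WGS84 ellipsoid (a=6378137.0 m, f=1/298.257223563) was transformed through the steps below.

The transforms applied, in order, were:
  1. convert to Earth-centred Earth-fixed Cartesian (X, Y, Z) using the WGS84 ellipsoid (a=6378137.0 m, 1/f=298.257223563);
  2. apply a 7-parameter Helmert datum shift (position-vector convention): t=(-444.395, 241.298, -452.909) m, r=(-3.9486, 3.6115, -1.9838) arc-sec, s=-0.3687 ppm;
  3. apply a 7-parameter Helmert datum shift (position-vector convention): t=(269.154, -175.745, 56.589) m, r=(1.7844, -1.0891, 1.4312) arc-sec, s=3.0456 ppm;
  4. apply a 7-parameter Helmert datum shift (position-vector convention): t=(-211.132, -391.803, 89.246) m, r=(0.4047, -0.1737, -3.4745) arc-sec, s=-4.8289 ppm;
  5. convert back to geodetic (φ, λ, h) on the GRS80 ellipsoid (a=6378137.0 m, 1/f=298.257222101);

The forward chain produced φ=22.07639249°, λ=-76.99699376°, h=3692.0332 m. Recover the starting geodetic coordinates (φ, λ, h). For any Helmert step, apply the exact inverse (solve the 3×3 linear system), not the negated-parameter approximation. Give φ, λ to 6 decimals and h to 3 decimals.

φ=22.079413°, λ=-76.991819°, h=3607.098 m

start: φ=22.076392°, λ=-76.996994°, h=3692.033 m
→ ECEF (a=6378137.000, f=1/298.257222101): X=1331277.7364, Y=-5765017.3466, Z=2383641.4526
→ Helmert⁻¹: X=1331594.4096, Y=-5764626.2734, Z=2383573.9056
→ Helmert⁻¹: X=1331293.7890, Y=-5764421.5895, Z=2383552.8961
→ Helmert⁻¹: X=1331752.3782, Y=-5764697.8407, Z=2383919.6462
→ geod (Bowring, a=6378137.000): φ=22.07941300°, λ=-76.99181900°, h=3607.0980 m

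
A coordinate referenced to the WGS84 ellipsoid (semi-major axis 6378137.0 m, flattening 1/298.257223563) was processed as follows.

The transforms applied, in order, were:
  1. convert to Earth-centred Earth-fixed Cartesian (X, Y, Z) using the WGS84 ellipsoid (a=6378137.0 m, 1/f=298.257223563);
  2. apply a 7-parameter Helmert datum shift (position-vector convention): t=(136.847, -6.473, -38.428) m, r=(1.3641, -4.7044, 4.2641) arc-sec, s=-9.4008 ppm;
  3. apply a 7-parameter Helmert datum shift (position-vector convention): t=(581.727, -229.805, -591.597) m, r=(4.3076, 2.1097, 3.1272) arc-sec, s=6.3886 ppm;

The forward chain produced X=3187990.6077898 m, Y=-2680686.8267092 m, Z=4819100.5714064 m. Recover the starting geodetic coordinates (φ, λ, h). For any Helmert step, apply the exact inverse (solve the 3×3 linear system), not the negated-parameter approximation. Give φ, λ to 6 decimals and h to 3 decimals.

φ=49.361531°, λ=-40.063480°, h=3871.337 m

start: X=3187990.6078, Y=-2680686.8267, Z=4819100.5714 m
→ Helmert⁻¹: X=3187298.5833, Y=-2680387.5655, Z=4819749.9543
→ Helmert⁻¹: X=3187246.2133, Y=-2680440.3054, Z=4819778.7259
→ geod (Bowring, a=6378137.000): φ=49.36153100°, λ=-40.06348000°, h=3871.3370 m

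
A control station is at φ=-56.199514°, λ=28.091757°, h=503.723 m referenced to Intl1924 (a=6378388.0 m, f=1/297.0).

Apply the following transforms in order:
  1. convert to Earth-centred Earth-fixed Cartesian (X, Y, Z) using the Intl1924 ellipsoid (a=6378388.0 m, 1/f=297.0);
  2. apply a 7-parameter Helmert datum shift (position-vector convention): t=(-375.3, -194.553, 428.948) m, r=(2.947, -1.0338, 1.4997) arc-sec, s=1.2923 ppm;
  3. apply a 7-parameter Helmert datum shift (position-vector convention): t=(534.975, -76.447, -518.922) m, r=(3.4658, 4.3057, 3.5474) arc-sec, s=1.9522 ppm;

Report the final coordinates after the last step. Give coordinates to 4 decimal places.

X=3137887.2357 m, Y=1674846.8086 m, Z=-5277464.9251 m

start: φ=-56.199514°, λ=28.091757°, h=503.723 m
→ ECEF (a=6378388.000, f=1/297.0): X=3137842.0649, Y=1674871.5343, Z=-5277360.1331
→ Helmert 7p (PV): X=3137485.0926, Y=1674777.3604, Z=-5276898.3484
→ Helmert 7p (PV): X=3137887.2357, Y=1674846.8086, Z=-5277464.9251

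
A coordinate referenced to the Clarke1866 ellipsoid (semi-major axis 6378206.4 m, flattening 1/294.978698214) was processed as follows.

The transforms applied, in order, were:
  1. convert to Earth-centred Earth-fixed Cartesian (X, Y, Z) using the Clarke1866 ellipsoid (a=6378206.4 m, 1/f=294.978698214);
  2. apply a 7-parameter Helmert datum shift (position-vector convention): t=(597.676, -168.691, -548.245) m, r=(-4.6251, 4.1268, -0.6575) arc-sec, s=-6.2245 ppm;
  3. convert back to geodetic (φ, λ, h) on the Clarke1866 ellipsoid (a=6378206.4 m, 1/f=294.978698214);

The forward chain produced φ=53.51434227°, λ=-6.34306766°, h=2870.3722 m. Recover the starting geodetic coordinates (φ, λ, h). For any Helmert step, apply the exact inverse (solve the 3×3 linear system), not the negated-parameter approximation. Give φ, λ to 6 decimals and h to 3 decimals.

φ=53.522688°, λ=-6.343239°, h=2986.911 m

start: φ=53.514342°, λ=-6.343068°, h=2870.372 m
→ ECEF (a=6378206.400, f=1/294.978698214): X=3779371.1389, Y=-420122.1721, Z=5106891.4636
→ Helmert⁻¹: X=3778696.1350, Y=-420058.5769, Z=5107537.6825
→ geod (Bowring, a=6378206.400): φ=53.52268800°, λ=-6.34323900°, h=2986.9110 m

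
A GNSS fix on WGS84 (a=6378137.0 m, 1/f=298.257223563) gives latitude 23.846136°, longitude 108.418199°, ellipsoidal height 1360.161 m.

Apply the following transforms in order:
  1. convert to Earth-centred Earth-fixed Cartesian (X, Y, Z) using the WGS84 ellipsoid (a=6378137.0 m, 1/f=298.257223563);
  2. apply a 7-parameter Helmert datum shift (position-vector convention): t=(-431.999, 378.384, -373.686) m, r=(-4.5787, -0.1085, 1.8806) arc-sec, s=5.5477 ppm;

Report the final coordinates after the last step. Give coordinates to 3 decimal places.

start: φ=23.846136°, λ=108.418199°, h=1360.161 m
→ ECEF (a=6378137.000, f=1/298.257223563): X=-1844550.6905, Y=5539049.1565, Z=2563255.8083
→ Helmert 7p (PV): X=-1845044.7729, Y=5539498.3517, Z=2562772.4148

X=-1845044.773 m, Y=5539498.352 m, Z=2562772.415 m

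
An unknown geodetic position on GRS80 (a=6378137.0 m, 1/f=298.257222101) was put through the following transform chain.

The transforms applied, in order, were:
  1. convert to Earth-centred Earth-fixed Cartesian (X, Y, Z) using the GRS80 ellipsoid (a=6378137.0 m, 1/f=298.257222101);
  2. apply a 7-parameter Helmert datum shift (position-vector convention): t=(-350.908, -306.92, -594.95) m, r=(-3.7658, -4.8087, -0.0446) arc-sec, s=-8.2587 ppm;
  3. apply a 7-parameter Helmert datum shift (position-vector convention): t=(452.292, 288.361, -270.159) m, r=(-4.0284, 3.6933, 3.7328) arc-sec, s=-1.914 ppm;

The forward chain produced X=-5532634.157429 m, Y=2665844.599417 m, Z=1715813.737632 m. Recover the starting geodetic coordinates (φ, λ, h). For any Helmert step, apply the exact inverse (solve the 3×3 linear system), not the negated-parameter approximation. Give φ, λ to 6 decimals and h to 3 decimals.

start: X=-5532634.1574, Y=2665844.5994, Z=1715813.7376 m
→ Helmert⁻¹: X=-5533079.5263, Y=2665627.9585, Z=1716040.1683
→ Helmert⁻¹: X=-5532734.8635, Y=2665924.3552, Z=1716826.9536
→ geod (Bowring, a=6378137.000): φ=15.71809000°, λ=154.27310900°, h=394.6430 m

φ=15.718090°, λ=154.273109°, h=394.643 m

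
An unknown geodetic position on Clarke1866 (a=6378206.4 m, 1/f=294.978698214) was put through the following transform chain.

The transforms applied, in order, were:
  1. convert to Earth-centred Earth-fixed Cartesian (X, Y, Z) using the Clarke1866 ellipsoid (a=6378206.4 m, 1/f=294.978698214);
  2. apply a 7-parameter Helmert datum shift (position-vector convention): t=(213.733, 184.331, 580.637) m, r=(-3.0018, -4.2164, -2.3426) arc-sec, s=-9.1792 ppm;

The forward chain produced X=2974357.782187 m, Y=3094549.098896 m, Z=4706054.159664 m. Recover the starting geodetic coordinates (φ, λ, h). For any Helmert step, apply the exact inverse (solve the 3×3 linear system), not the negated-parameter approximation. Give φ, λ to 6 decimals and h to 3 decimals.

φ=47.825034°, λ=46.134006°, h=2521.074 m

start: X=2974357.7822, Y=3094549.0989, Z=4706054.1597 m
→ Helmert⁻¹: X=2974232.3947, Y=3094358.4712, Z=4705500.9498
→ geod (Bowring, a=6378206.400): φ=47.82503400°, λ=46.13400600°, h=2521.0740 m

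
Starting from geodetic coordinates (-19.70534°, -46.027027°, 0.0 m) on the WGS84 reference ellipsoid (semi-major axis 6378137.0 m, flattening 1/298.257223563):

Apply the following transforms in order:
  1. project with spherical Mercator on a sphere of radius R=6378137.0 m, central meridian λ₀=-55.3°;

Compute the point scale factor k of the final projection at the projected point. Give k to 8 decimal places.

start: φ=-19.705340°, λ=-46.027027°, h=0.000 m
→ into merc (λ₀=-55.3°): φ=-19.70534000°, λ−λ₀=9.27297300°
scale k = 1.06220357

1.06220357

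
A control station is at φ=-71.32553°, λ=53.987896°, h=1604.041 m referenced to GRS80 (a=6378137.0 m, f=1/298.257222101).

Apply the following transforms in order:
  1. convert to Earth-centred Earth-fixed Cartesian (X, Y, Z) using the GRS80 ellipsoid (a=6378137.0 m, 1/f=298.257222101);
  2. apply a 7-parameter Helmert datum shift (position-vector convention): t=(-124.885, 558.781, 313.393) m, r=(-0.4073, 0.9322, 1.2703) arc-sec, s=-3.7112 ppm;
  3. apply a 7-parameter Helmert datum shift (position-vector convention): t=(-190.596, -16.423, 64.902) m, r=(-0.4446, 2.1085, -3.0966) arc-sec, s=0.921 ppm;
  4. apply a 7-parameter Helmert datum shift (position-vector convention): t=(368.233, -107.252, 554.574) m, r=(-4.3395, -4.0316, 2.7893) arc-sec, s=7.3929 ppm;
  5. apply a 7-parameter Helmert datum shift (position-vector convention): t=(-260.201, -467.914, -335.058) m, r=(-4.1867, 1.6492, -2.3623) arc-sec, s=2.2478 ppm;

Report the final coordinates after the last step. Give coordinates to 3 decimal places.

start: φ=-71.325530°, λ=53.987896°, h=1604.041 m
→ ECEF (a=6378137.000, f=1/298.257222101): X=1204661.9932, Y=1657338.5978, Z=-6021528.8453
→ Helmert 7p (PV): X=1204495.2169, Y=1657886.7567, Z=-6021201.8222
→ Helmert 7p (PV): X=1204269.0691, Y=1657840.7992, Z=-6021158.3520
→ Helmert 7p (PV): X=1204741.4750, Y=1657635.4118, Z=-6020659.6321
→ Helmert 7p (PV): X=1204454.8280, Y=1657035.2204, Z=-6021051.5021

X=1204454.828 m, Y=1657035.220 m, Z=-6021051.502 m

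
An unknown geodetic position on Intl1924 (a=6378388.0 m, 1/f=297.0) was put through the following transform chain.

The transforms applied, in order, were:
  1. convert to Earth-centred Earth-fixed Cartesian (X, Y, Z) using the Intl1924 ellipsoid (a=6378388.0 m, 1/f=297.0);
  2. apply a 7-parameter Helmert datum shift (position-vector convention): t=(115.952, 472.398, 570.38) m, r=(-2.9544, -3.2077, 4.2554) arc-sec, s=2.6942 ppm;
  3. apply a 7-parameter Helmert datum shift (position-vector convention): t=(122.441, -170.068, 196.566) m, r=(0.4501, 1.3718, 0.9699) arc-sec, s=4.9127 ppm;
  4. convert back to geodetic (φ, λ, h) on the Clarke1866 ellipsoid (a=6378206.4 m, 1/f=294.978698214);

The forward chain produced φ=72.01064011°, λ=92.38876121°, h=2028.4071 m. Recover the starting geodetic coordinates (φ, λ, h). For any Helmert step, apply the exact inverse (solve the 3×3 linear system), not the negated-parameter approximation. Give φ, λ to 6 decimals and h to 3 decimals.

start: φ=72.010640°, λ=92.388761°, h=2028.407 m
→ ECEF (a=6378206.400, f=1/294.978698214): X=-82381.2315, Y=1974815.1131, Z=6045800.3947
→ Helmert⁻¹: X=-82534.1875, Y=1974989.0591, Z=6045569.2700
→ Helmert⁻¹: X=-82515.1747, Y=1974426.4590, Z=6045012.1672
→ geod (Bowring, a=6378388.000): φ=72.01094700°, λ=92.39311100°, h=846.3860 m

φ=72.010947°, λ=92.393111°, h=846.386 m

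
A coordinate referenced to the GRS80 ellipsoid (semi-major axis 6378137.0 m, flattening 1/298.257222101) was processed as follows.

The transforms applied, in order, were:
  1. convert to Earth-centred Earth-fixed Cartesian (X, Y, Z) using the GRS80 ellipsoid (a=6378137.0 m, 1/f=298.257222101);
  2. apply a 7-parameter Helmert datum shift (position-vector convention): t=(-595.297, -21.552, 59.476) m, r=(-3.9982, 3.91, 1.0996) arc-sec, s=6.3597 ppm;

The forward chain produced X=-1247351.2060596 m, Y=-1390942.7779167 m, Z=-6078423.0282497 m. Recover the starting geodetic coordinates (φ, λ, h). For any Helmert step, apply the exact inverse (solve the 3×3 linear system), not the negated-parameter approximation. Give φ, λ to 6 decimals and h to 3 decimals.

φ=-73.027228°, λ=-131.871631°, h=381.163 m

start: X=-1247351.2061, Y=-1390942.7779, Z=-6078423.0282 m
→ Helmert⁻¹: X=-1246640.1692, Y=-1390787.9098, Z=-6078494.4375
→ geod (Bowring, a=6378137.000): φ=-73.02722800°, λ=-131.87163100°, h=381.1630 m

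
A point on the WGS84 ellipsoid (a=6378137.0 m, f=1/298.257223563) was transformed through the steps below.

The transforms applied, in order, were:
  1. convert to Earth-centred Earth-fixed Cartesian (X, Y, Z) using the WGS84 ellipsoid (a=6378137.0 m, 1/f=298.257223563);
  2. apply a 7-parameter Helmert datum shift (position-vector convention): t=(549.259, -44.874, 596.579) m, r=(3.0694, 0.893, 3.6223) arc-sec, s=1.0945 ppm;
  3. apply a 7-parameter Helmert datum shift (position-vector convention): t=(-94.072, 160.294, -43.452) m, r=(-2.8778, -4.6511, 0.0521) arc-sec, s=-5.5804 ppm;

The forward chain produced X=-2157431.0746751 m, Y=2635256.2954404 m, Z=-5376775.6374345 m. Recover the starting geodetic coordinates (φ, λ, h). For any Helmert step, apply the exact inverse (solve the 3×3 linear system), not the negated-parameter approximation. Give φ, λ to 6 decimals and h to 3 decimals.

start: X=-2157431.0747, Y=2635256.2954, Z=-5376775.6374 m
→ Helmert⁻¹: X=-2157469.6155, Y=2635186.2666, Z=-5376676.7747
→ Helmert⁻¹: X=-2157946.9545, Y=2635186.1338, Z=-5377316.0248
→ geod (Bowring, a=6378137.000): φ=-57.82330500°, λ=129.31395600°, h=2401.4570 m

φ=-57.823305°, λ=129.313956°, h=2401.457 m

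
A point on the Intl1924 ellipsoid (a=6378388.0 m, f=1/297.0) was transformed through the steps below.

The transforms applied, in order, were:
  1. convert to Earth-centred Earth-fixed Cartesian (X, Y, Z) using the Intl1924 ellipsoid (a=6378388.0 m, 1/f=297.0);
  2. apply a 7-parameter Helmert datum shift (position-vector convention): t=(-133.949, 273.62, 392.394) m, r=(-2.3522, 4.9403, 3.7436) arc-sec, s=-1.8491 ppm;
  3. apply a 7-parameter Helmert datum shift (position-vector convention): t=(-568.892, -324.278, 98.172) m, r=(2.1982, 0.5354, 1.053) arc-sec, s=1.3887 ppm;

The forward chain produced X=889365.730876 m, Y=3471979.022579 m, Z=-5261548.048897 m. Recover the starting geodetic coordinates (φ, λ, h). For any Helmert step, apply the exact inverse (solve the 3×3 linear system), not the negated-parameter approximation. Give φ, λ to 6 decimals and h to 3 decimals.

φ=-55.917889°, λ=75.618152°, h=3117.336 m

start: X=889365.7309, Y=3471979.0226, Z=-5261548.0489 m
→ Helmert⁻¹: X=889964.7708, Y=3472237.8607, Z=-5261673.6082
→ Helmert⁻¹: X=890289.4128, Y=3472014.5093, Z=-5262014.8147
→ geod (Bowring, a=6378388.000): φ=-55.91788900°, λ=75.61815200°, h=3117.3360 m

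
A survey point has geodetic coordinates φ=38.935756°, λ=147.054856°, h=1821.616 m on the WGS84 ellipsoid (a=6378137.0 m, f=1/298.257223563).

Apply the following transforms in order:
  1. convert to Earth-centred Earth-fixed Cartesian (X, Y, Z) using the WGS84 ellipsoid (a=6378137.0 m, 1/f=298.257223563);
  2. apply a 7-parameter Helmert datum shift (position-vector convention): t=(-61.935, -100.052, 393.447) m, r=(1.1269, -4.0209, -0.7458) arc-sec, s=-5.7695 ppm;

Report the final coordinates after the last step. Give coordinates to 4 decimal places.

X=-4170241.6623 m, Y=2702322.6911 m, Z=3988220.5756 m

start: φ=38.935756°, λ=147.054856°, h=1821.616 m
→ ECEF (a=6378137.000, f=1/298.257223563): X=-4170135.8187, Y=2702445.0442, Z=3987916.6642
→ Helmert 7p (PV): X=-4170241.6623, Y=2702322.6911, Z=3988220.5756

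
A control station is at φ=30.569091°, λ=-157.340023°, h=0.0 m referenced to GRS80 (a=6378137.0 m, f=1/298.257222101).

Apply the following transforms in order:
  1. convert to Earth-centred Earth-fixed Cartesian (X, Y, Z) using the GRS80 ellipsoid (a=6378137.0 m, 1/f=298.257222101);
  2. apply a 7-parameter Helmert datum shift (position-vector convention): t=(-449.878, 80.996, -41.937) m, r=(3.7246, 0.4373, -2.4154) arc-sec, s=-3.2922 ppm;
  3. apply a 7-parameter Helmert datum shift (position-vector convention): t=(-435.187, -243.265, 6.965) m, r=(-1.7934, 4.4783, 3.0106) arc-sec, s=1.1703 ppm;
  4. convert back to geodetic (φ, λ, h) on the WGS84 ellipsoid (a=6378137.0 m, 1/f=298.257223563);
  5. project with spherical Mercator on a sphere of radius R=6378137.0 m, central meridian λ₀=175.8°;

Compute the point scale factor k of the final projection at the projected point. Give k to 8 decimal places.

1.16137903

start: φ=30.569091°, λ=-157.340023°, h=0.000 m
→ ECEF (a=6378137.000, f=1/298.257222101): X=-5072157.4266, Y=-2117567.5828, Z=3224851.8761
→ Helmert 7p (PV): X=-5072608.5661, Y=-2117478.4518, Z=3224771.8381
→ Helmert 7p (PV): X=-5072948.7689, Y=-2117770.1954, Z=3224911.1214
→ geod (Bowring, a=6378137.000): φ=30.56584337°, λ=-157.34125184°, h=726.1149 m
→ into merc (λ₀=175.8°): φ=30.56584337°, λ−λ₀=26.85874816°
scale k = 1.16137903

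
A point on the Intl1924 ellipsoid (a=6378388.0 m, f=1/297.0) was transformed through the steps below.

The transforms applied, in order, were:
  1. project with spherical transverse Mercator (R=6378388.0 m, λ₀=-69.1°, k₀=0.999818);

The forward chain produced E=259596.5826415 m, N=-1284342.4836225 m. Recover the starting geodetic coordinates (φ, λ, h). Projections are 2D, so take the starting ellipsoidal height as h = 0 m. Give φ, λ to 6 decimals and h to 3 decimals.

φ=-11.529406°, λ=-66.720271°, h=0.000 m

start: E=259596.5826, N=-1284342.4836 m
→ tm⁻¹: φ=-11.52940600°, λ=-66.72027100°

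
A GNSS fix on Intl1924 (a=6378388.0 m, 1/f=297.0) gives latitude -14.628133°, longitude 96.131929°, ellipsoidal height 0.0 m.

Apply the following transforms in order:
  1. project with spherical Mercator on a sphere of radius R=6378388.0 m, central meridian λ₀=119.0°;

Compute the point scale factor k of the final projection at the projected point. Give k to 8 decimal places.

1.03350063

start: φ=-14.628133°, λ=96.131929°, h=0.000 m
→ into merc (λ₀=119.0°): φ=-14.62813300°, λ−λ₀=-22.86807100°
scale k = 1.03350063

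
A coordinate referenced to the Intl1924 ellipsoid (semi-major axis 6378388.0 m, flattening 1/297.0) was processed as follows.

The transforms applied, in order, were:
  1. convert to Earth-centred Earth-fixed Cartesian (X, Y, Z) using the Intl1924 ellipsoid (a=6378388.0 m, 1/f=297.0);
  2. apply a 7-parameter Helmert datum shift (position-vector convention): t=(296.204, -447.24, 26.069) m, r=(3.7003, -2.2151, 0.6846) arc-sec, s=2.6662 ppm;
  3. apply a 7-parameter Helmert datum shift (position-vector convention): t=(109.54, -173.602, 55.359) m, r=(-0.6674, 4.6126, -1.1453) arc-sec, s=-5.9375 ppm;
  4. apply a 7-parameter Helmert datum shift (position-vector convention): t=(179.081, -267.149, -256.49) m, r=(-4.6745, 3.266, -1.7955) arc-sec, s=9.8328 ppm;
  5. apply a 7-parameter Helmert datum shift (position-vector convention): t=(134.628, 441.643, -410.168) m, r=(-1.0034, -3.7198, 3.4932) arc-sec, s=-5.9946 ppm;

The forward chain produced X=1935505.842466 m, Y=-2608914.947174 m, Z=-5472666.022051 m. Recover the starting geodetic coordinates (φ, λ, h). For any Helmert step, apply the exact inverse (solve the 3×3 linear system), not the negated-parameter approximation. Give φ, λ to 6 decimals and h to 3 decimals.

φ=-59.480371°, λ=-53.433340°, h=778.801 m

start: X=1935505.8425, Y=-2608914.9472, Z=-5472666.0221 m
→ Helmert⁻¹: X=1935239.9365, Y=-2609378.3858, Z=-5472336.2522
→ Helmert⁻¹: X=1935151.1836, Y=-2608944.7259, Z=-5472054.4411
→ Helmert⁻¹: X=1935189.9884, Y=-2608758.1625, Z=-5472107.4563
→ Helmert⁻¹: X=1934821.2028, Y=-2608408.5569, Z=-5472092.9201
→ geod (Bowring, a=6378388.000): φ=-59.48037100°, λ=-53.43334000°, h=778.8010 m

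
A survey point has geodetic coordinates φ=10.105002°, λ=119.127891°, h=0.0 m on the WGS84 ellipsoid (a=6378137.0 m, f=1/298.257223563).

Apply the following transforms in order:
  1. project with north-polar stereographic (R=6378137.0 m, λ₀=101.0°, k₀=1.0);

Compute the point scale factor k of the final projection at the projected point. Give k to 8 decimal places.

start: φ=10.105002°, λ=119.127891°, h=0.000 m
→ into stereo (λ₀=101.0°): φ=10.10500200°, λ−λ₀=18.12789100°
scale k = 1.70147216

1.70147216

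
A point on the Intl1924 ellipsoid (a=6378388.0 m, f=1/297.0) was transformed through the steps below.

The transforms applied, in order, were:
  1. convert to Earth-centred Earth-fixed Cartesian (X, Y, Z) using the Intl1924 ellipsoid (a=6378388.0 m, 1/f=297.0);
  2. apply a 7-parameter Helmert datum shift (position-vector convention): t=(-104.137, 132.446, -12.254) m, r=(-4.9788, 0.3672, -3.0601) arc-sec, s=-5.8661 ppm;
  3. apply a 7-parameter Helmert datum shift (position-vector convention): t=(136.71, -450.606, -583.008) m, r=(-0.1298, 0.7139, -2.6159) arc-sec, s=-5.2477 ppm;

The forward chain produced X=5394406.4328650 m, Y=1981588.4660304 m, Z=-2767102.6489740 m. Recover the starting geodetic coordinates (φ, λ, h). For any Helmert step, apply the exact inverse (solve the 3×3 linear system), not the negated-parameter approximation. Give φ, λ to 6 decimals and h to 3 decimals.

start: X=5394406.4329, Y=1981588.4660, Z=-2767102.6490 m
→ Helmert⁻¹: X=5394282.4679, Y=1982119.6258, Z=-2766514.2415
→ Helmert⁻¹: X=5394393.7674, Y=1982145.6130, Z=-2766460.7681
→ geod (Bowring, a=6378388.000): φ=-25.85612900°, λ=20.17562800°, h=3888.8380 m

φ=-25.856129°, λ=20.175628°, h=3888.838 m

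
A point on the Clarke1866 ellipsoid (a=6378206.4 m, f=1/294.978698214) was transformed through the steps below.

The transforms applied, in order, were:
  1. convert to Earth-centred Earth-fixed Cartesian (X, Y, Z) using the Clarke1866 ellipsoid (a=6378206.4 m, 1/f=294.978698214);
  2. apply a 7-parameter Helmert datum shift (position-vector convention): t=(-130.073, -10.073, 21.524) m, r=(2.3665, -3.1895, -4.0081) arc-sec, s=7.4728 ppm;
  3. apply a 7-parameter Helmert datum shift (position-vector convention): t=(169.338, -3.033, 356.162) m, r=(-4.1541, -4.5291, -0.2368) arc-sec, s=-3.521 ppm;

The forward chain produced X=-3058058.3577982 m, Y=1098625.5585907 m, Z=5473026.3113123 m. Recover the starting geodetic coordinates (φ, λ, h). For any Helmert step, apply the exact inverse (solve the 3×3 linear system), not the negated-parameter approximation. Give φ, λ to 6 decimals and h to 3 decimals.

start: X=-3058058.3578, Y=1098625.5586, Z=5473026.3113 m
→ Helmert⁻¹: X=-3058119.5554, Y=1098518.7292, Z=5472778.6917
→ Helmert⁻¹: X=-3057903.3513, Y=1098523.9621, Z=5472750.9524
→ geod (Bowring, a=6378206.400): φ=59.47238700°, λ=160.23963600°, h=2433.2360 m

φ=59.472387°, λ=160.239636°, h=2433.236 m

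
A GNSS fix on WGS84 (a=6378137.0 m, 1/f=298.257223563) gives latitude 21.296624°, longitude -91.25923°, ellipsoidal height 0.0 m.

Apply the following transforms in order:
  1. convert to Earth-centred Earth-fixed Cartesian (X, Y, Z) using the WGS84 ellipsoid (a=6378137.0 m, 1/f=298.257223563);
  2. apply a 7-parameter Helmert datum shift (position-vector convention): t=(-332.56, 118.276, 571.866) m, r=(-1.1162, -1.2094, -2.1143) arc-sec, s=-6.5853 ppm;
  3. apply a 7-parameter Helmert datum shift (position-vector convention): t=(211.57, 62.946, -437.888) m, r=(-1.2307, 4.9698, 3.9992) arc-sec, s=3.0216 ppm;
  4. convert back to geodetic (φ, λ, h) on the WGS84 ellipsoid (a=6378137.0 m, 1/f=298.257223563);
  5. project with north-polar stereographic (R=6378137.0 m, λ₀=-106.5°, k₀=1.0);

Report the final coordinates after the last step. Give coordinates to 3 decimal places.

start: φ=21.296624°, λ=-91.259230°, h=0.000 m
→ ECEF (a=6378137.000, f=1/298.257223563): X=-130651.7204, Y=-5943780.6151, Z=2302024.9728
→ Helmert 7p (PV): X=-131057.8433, Y=-5943609.4010, Z=2302613.0777
→ Helmert 7p (PV): X=-130675.9503, Y=-5943553.2164, Z=2302220.7683
→ geod (Bowring, a=6378137.000): φ=21.29901567°, λ=-91.25951163°, h=-140.2051 m
→ stereo (R=6378137.0, λ₀=-106.5°): E=2291768.3143, N=-8411611.2544

E=2291768.314 m, N=-8411611.254 m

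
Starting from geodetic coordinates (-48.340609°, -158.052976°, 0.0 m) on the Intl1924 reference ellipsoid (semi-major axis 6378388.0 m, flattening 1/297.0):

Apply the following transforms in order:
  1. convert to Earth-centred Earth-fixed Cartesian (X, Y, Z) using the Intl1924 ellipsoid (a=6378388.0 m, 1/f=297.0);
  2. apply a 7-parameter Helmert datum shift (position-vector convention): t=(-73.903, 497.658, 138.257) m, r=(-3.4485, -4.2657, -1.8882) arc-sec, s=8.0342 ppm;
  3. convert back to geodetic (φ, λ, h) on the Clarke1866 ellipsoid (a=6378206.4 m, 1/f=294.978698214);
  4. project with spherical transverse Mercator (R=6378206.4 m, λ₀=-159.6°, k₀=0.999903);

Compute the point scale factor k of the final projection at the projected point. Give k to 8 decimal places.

1.00006285

start: φ=-48.340609°, λ=-158.052976°, h=0.000 m
→ ECEF (a=6378388.000, f=1/297.0): X=-3939866.4966, Y=-1587573.5052, Z=-4742224.0100
→ Helmert 7p (PV): X=-3939888.5132, Y=-1587131.8202, Z=-4742178.7903
→ geod (Bowring, a=6378206.400): φ=-48.34261990°, λ=-158.05861317°, h=133.3543 m
→ into tm (λ₀=-159.6°): φ=-48.34261990°, λ−λ₀=1.54138683°
scale k = 1.00006285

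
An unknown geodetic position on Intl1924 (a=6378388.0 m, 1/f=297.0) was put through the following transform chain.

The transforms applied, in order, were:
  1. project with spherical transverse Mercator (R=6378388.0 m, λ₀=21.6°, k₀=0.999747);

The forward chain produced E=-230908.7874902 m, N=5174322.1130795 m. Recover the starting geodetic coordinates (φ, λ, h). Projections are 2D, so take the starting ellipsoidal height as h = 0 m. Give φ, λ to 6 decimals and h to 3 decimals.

start: E=-230908.7875, N=5174322.1131 m
→ tm⁻¹: φ=46.45212300°, λ=18.58853400°

φ=46.452123°, λ=18.588534°, h=0.000 m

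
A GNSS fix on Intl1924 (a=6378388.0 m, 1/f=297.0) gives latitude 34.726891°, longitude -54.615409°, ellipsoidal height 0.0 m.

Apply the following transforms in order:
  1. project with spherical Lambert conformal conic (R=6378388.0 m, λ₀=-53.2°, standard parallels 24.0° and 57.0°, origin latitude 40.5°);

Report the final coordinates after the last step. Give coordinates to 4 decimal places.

start: φ=34.726891°, λ=-54.615409°, h=0.000 m
→ lcc (R=6378388.0, λ₀=-53.2°): E=-124900.4552, N=-616458.6426

E=-124900.4552 m, N=-616458.6426 m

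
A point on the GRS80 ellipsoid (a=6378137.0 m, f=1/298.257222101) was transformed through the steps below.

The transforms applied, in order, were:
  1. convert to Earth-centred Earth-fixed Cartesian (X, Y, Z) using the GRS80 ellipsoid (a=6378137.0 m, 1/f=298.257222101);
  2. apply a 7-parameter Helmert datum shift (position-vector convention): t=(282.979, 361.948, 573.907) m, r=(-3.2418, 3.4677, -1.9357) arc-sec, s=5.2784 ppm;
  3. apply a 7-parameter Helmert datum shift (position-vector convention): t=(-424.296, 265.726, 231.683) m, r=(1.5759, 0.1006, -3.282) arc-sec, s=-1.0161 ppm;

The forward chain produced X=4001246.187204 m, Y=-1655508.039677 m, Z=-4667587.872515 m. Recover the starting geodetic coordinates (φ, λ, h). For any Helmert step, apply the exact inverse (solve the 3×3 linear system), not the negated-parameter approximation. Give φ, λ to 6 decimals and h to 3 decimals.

φ=-47.340913°, λ=-22.481873°, h=1070.599 m

start: X=4001246.1872, Y=-1655508.0397, Z=-4667587.8725 m
→ Helmert⁻¹: X=4001703.1715, Y=-1655747.4376, Z=-4667809.6966
→ Helmert⁻¹: X=4001493.0954, Y=-1655989.7213, Z=-4668317.7161
→ geod (Bowring, a=6378137.000): φ=-47.34091300°, λ=-22.48187300°, h=1070.5990 m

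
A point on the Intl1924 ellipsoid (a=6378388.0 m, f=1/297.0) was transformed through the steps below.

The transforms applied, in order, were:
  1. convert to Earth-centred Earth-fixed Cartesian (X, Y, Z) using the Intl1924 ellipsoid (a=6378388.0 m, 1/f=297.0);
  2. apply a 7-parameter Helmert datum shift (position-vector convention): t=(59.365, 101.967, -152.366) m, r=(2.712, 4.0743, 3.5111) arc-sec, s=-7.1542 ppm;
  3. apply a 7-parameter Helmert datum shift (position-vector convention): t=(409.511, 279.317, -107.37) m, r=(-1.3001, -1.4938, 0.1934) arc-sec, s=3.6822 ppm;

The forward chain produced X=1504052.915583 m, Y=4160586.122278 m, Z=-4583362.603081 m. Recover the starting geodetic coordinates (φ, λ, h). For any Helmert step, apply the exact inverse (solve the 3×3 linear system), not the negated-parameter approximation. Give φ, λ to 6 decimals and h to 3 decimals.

start: X=1504052.9156, Y=4160586.1223, Z=-4583362.6031 m
→ Helmert⁻¹: X=1503608.5764, Y=4160318.9648, Z=-4583223.0233
→ Helmert⁻¹: X=1503721.3131, Y=4160160.9046, Z=-4583128.4415
→ geod (Bowring, a=6378388.000): φ=-46.20783300°, λ=70.12723100°, h=2465.6620 m

φ=-46.207833°, λ=70.127231°, h=2465.662 m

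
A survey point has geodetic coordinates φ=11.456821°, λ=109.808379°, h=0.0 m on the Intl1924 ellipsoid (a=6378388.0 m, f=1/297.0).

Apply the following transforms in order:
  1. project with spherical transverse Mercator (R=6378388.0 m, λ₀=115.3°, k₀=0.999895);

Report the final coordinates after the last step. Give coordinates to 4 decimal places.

E=-599950.8497 m, N=1281007.4942 m

start: φ=11.456821°, λ=109.808379°, h=0.000 m
→ tm (R=6378388.0, λ₀=115.3°): E=-599950.8497, N=1281007.4942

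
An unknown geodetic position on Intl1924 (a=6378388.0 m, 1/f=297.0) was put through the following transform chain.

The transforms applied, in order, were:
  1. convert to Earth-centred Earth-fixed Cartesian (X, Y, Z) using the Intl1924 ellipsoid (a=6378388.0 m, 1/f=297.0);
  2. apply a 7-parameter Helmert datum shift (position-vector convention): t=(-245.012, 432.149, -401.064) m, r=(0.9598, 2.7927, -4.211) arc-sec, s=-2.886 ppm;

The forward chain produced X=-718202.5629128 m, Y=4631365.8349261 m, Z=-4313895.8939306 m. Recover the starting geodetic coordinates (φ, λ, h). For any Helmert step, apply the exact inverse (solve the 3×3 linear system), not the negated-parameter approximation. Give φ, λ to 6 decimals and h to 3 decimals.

start: X=-718202.5629, Y=4631365.8349, Z=-4313895.8939 m
→ Helmert⁻¹: X=-717995.7627, Y=4630912.3207, Z=-4313538.5487
→ geod (Bowring, a=6378388.000): φ=-42.82120000°, λ=98.81320200°, h=749.8330 m

φ=-42.821200°, λ=98.813202°, h=749.833 m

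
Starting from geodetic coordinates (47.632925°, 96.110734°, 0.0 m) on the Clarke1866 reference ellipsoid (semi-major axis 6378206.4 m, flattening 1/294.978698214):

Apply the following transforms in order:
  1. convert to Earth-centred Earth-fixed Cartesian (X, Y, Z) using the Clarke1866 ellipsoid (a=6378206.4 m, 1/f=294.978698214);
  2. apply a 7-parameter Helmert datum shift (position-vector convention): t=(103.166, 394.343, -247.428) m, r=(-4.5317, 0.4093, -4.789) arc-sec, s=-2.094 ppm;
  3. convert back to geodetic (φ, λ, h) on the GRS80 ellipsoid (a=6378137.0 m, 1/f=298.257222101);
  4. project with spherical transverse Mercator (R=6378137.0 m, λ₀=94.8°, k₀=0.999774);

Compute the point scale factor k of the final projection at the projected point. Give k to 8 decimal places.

start: φ=47.632925°, λ=96.110734°, h=0.000 m
→ ECEF (a=6378206.400, f=1/294.978698214): X=-458385.3525, Y=4281628.0589, Z=4689265.3138
→ Helmert 7p (PV): X=-458172.5121, Y=4282127.1031, Z=4688914.9076
→ geod (Bowring, a=6378137.000): φ=47.62552280°, λ=96.10721163°, h=0.0044 m
→ into tm (λ₀=94.8°): φ=47.62552280°, λ−λ₀=1.30721163°
scale k = 0.99989220

0.99989220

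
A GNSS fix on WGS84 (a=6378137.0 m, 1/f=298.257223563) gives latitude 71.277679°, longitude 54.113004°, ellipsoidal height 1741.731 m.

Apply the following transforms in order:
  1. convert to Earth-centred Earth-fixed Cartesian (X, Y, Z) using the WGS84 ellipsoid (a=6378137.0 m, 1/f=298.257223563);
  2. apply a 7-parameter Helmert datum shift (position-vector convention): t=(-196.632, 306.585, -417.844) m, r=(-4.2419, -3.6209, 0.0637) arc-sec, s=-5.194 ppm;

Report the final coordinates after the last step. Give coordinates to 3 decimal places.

start: φ=71.277679°, λ=54.113004°, h=1741.731 m
→ ECEF (a=6378137.000, f=1/298.257223563): X=1204031.4407, Y=1664099.2254, Z=6019947.1705
→ Helmert 7p (PV): X=1203722.3637, Y=1664521.3404, Z=6019484.9725

X=1203722.364 m, Y=1664521.340 m, Z=6019484.973 m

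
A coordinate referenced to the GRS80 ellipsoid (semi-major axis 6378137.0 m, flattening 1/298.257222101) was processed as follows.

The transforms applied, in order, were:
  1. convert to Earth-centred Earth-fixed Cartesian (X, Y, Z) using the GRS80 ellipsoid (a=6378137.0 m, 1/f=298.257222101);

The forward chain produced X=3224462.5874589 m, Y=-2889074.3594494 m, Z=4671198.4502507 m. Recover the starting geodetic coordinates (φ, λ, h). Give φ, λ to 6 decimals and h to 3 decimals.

φ=47.366359°, λ=-41.859905°, h=2380.680 m

start: X=3224462.5875, Y=-2889074.3594, Z=4671198.4503 m
→ geod (Bowring, a=6378137.000): φ=47.36635900°, λ=-41.85990500°, h=2380.6800 m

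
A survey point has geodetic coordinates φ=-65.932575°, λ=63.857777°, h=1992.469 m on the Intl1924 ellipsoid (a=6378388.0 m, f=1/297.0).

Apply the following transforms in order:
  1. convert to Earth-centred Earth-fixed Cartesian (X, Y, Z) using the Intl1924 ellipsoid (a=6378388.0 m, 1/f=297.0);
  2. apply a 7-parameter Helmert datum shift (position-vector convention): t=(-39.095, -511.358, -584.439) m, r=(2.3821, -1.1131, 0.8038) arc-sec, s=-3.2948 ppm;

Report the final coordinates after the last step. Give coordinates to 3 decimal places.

start: φ=-65.932575°, λ=63.857777°, h=1992.469 m
→ ECEF (a=6378388.000, f=1/297.0): X=1149665.0692, Y=2342387.5947, Z=-5802836.6390
→ Helmert 7p (PV): X=1149644.3728, Y=2341940.0144, Z=-5803368.7031

X=1149644.373 m, Y=2341940.014 m, Z=-5803368.703 m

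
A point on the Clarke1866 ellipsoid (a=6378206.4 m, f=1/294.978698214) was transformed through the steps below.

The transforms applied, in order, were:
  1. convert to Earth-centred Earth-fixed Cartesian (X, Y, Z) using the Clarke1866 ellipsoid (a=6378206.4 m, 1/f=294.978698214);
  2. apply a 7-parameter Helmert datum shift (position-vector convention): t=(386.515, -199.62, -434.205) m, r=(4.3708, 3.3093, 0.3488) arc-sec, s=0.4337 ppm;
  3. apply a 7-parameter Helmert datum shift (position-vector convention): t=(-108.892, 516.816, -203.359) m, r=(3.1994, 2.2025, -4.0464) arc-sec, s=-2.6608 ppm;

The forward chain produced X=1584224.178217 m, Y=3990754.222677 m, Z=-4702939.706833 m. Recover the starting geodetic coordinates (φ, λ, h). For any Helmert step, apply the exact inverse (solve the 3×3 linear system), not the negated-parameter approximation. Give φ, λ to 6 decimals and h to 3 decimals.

φ=-47.798290°, λ=68.348728°, h=1054.430 m

start: X=1584224.1782, Y=3990754.2227, Z=-4702939.7068 m
→ Helmert⁻¹: X=1584309.2245, Y=3990206.1585, Z=-4702793.8362
→ Helmert⁻¹: X=1584004.2155, Y=3990301.7239, Z=-4702416.7336
→ geod (Bowring, a=6378206.400): φ=-47.79829000°, λ=68.34872800°, h=1054.4300 m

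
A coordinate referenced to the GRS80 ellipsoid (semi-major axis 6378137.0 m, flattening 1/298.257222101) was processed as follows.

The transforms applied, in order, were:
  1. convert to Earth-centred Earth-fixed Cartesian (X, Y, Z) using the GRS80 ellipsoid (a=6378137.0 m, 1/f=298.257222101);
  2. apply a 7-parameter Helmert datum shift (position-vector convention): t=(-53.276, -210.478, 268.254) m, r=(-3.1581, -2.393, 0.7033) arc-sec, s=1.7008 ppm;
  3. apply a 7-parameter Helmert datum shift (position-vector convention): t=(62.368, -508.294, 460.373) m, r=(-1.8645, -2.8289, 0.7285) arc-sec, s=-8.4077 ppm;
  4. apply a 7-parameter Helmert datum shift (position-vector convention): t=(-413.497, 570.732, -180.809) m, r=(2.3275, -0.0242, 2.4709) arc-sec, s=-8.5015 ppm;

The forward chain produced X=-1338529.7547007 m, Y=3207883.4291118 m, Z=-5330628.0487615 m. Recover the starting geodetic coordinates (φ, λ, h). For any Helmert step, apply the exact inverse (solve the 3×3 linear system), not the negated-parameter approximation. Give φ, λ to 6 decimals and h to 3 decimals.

φ=-57.070223°, λ=112.642397°, h=1222.133 m

start: X=-1338529.7547, Y=3207883.4291, Z=-5330628.0488 m
→ Helmert⁻¹: X=-1338089.8382, Y=3207295.8438, Z=-5330528.5912
→ Helmert⁻¹: X=-1338225.2411, Y=3207884.0233, Z=-5330986.4351
→ Helmert⁻¹: X=-1338220.6005, Y=3208175.2331, Z=-5331180.9762
→ geod (Bowring, a=6378137.000): φ=-57.07022300°, λ=112.64239700°, h=1222.1330 m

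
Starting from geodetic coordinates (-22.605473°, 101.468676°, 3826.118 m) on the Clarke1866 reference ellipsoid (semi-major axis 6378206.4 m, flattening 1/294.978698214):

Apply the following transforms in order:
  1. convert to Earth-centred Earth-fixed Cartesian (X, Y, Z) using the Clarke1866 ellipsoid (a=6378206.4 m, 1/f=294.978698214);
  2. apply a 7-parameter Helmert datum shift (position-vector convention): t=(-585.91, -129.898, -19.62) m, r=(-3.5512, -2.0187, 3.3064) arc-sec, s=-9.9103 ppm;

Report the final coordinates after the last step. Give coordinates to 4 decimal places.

start: φ=-22.605473°, λ=101.468676°, h=3826.118 m
→ ECEF (a=6378206.400, f=1/294.978698214): X=-1172050.0150, Y=5776974.2402, Z=-2437772.0252
→ Helmert 7p (PV): X=-1172693.0548, Y=5776726.3330, Z=-2437878.4163

X=-1172693.0548 m, Y=5776726.3330 m, Z=-2437878.4163 m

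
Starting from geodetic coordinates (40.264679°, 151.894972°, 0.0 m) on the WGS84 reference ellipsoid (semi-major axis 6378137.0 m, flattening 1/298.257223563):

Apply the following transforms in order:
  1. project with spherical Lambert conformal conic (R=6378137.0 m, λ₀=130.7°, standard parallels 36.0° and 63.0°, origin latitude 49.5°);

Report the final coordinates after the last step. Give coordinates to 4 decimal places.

E=1751215.1939 m, N=-754143.6015 m

start: φ=40.264679°, λ=151.894972°, h=0.000 m
→ lcc (R=6378137.0, λ₀=130.7°): E=1751215.1939, N=-754143.6015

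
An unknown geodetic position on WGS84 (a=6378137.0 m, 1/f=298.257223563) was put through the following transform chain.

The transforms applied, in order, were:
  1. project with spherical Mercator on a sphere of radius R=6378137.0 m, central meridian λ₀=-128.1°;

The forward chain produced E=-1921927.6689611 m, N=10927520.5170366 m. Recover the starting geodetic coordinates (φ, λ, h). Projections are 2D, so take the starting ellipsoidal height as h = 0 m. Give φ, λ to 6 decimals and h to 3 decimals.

start: E=-1921927.6690, N=10927520.5170 m
→ merc⁻¹: φ=69.56165000°, λ=-145.36497000°

φ=69.561650°, λ=-145.364970°, h=0.000 m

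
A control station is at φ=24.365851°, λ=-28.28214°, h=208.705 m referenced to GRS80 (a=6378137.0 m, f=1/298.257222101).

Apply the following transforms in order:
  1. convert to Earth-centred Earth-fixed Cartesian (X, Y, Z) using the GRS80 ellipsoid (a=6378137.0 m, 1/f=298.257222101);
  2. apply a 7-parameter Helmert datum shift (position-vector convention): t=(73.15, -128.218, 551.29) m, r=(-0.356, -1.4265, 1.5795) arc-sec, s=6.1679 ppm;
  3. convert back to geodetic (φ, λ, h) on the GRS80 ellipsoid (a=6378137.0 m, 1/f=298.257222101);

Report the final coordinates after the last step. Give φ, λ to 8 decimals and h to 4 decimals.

start: φ=24.365851°, λ=-28.282140°, h=208.705 m
→ ECEF (a=6378137.000, f=1/298.257222101): X=5119547.0184, Y=-2754533.8854, Z=2615335.3199
→ Helmert 7p (PV): X=5119654.7512, Y=-2754635.3754, Z=2615942.9015
→ geod (Bowring, a=6378137.000): φ=24.37031491°, λ=-28.28251775°, h=589.6153 m

φ=24.37031491°, λ=-28.28251775°, h=589.6153 m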